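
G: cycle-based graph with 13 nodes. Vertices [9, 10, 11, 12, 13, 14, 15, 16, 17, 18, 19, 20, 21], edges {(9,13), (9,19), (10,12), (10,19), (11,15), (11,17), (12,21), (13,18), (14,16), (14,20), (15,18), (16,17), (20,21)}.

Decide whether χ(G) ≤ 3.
A valid 3-coloring: color 1: [10, 13, 14, 15, 17, 21]; color 2: [11, 12, 16, 18, 19, 20]; color 3: [9].
(χ(G) = 3 ≤ 3.)

Yes, G is 3-colorable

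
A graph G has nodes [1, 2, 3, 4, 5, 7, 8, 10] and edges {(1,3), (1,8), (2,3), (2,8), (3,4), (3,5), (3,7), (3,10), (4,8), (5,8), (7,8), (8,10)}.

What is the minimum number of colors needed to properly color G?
χ(G) = 2

Clique number ω(G) = 2 (lower bound: χ ≥ ω).
The graph is bipartite (no odd cycle), so 2 colors suffice: χ(G) = 2.
A valid 2-coloring: color 1: [3, 8]; color 2: [1, 2, 4, 5, 7, 10].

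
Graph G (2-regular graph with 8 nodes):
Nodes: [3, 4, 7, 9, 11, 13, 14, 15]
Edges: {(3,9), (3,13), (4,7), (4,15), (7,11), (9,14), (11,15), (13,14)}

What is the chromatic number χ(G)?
Clique number ω(G) = 2 (lower bound: χ ≥ ω).
The graph is bipartite (no odd cycle), so 2 colors suffice: χ(G) = 2.
A valid 2-coloring: color 1: [4, 9, 11, 13]; color 2: [3, 7, 14, 15].

χ(G) = 2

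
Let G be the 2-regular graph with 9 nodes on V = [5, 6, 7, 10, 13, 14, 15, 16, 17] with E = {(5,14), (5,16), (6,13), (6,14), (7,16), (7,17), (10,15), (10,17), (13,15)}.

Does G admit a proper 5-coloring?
A valid 5-coloring: color 1: [5, 7, 10, 13]; color 2: [14, 15, 16, 17]; color 3: [6].
(χ(G) = 3 ≤ 5.)

Yes, G is 5-colorable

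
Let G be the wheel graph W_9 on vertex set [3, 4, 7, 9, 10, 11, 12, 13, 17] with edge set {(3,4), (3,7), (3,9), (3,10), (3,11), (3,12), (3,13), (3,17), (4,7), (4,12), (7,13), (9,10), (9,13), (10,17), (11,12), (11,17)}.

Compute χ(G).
χ(G) = 3

Clique number ω(G) = 3 (lower bound: χ ≥ ω).
The clique on [3, 4, 12] has size 3, forcing χ ≥ 3, and the coloring below uses 3 colors, so χ(G) = 3.
A valid 3-coloring: color 1: [3]; color 2: [7, 9, 12, 17]; color 3: [4, 10, 11, 13].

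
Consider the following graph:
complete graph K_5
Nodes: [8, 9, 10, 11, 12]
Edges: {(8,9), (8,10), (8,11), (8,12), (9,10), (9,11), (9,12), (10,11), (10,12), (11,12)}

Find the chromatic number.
χ(G) = 5

Clique number ω(G) = 5 (lower bound: χ ≥ ω).
The clique on [8, 9, 10, 11, 12] has size 5, forcing χ ≥ 5, and the coloring below uses 5 colors, so χ(G) = 5.
A valid 5-coloring: color 1: [8]; color 2: [11]; color 3: [9]; color 4: [10]; color 5: [12].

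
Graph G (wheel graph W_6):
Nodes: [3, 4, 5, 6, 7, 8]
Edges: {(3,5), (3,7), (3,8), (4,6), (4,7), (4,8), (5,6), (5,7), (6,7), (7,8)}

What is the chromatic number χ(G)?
χ(G) = 4

Clique number ω(G) = 3 (lower bound: χ ≥ ω).
Odd cycle [4, 6, 5, 3, 8] needs 3 colors (χ ≥ 3).
Vertex 7 is adjacent to every vertex of [3, 4, 5, 6, 8], which already need 3 colors among themselves, so 7 needs a new color (χ ≥ 4).
The coloring below uses 4 colors, so χ(G) = 4.
A valid 4-coloring: color 1: [7]; color 2: [3, 4]; color 3: [6, 8]; color 4: [5].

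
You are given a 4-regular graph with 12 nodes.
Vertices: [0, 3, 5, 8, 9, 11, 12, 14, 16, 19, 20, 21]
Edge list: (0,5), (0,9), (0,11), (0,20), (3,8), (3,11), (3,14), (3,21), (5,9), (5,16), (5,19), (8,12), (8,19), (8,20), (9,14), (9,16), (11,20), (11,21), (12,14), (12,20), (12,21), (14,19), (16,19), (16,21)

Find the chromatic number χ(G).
Clique number ω(G) = 3 (lower bound: χ ≥ ω).
The clique on [0, 5, 9] has size 3, forcing χ ≥ 3, and the coloring below uses 3 colors, so χ(G) = 3.
A valid 3-coloring: color 1: [5, 8, 11, 14]; color 2: [0, 3, 12, 16]; color 3: [9, 19, 20, 21].

χ(G) = 3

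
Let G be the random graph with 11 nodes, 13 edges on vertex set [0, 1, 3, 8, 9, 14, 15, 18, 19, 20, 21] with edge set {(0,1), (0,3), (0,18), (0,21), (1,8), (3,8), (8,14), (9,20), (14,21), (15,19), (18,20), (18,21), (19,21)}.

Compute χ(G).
Clique number ω(G) = 3 (lower bound: χ ≥ ω).
The clique on [0, 18, 21] has size 3, forcing χ ≥ 3, and the coloring below uses 3 colors, so χ(G) = 3.
A valid 3-coloring: color 1: [1, 3, 15, 20, 21]; color 2: [0, 8, 9, 19]; color 3: [14, 18].

χ(G) = 3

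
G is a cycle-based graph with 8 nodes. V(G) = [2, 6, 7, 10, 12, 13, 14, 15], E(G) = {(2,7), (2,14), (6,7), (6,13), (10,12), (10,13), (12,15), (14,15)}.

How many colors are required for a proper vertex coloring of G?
Clique number ω(G) = 2 (lower bound: χ ≥ ω).
The graph is bipartite (no odd cycle), so 2 colors suffice: χ(G) = 2.
A valid 2-coloring: color 1: [2, 6, 10, 15]; color 2: [7, 12, 13, 14].

χ(G) = 2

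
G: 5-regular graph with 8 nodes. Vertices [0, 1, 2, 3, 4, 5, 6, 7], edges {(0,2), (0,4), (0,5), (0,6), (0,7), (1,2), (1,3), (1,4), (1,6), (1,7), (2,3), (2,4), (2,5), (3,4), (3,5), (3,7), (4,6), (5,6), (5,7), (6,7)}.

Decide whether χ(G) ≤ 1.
The clique on vertices [0, 5, 6, 7] has size 4 > 1, so it alone needs 4 colors.

No, G is not 1-colorable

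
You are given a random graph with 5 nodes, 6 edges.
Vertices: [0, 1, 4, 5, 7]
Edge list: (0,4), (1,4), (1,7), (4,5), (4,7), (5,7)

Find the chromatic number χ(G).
Clique number ω(G) = 3 (lower bound: χ ≥ ω).
The clique on [1, 4, 7] has size 3, forcing χ ≥ 3, and the coloring below uses 3 colors, so χ(G) = 3.
A valid 3-coloring: color 1: [4]; color 2: [0, 7]; color 3: [1, 5].

χ(G) = 3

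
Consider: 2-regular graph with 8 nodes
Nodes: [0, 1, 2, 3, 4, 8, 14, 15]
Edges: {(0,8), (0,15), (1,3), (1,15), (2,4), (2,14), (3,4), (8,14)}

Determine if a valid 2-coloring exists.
Yes, G is 2-colorable

A valid 2-coloring: color 1: [0, 1, 4, 14]; color 2: [2, 3, 8, 15].
(χ(G) = 2 ≤ 2.)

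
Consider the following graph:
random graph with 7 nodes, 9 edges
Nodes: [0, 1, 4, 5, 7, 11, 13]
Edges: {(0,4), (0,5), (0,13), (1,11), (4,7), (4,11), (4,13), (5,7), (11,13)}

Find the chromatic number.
Clique number ω(G) = 3 (lower bound: χ ≥ ω).
The clique on [0, 4, 13] has size 3, forcing χ ≥ 3, and the coloring below uses 3 colors, so χ(G) = 3.
A valid 3-coloring: color 1: [1, 4, 5]; color 2: [0, 7, 11]; color 3: [13].

χ(G) = 3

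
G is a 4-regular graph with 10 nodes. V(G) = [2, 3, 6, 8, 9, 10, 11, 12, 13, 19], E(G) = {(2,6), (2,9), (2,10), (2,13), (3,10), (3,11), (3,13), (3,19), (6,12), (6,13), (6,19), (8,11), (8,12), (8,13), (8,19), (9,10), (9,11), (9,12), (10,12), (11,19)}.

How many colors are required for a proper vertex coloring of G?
Clique number ω(G) = 3 (lower bound: χ ≥ ω).
The clique on [2, 9, 10] has size 3, forcing χ ≥ 3, and the coloring below uses 3 colors, so χ(G) = 3.
A valid 3-coloring: color 1: [3, 6, 8, 9]; color 2: [2, 11, 12]; color 3: [10, 13, 19].

χ(G) = 3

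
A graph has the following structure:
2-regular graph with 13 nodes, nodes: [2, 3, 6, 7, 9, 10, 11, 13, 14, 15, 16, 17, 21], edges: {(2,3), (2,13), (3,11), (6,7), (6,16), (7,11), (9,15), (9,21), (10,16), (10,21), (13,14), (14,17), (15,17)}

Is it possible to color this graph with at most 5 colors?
Yes, G is 5-colorable

A valid 5-coloring: color 1: [6, 9, 10, 11, 13, 17]; color 2: [2, 7, 14, 15, 16, 21]; color 3: [3].
(χ(G) = 3 ≤ 5.)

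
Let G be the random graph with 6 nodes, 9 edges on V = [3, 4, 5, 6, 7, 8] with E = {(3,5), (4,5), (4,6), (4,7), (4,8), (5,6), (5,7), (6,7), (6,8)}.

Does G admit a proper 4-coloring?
A valid 4-coloring: color 1: [3, 6]; color 2: [5, 8]; color 3: [4]; color 4: [7].
(χ(G) = 4 ≤ 4.)

Yes, G is 4-colorable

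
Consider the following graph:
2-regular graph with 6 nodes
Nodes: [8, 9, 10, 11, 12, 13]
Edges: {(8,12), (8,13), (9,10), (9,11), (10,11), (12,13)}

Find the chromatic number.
Clique number ω(G) = 3 (lower bound: χ ≥ ω).
The clique on [8, 12, 13] has size 3, forcing χ ≥ 3, and the coloring below uses 3 colors, so χ(G) = 3.
A valid 3-coloring: color 1: [11, 12]; color 2: [8, 10]; color 3: [9, 13].

χ(G) = 3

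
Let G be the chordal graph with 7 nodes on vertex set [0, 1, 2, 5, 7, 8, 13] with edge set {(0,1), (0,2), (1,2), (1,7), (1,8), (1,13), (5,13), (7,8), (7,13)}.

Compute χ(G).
Clique number ω(G) = 3 (lower bound: χ ≥ ω).
The clique on [0, 1, 2] has size 3, forcing χ ≥ 3, and the coloring below uses 3 colors, so χ(G) = 3.
A valid 3-coloring: color 1: [1, 5]; color 2: [2, 7]; color 3: [0, 8, 13].

χ(G) = 3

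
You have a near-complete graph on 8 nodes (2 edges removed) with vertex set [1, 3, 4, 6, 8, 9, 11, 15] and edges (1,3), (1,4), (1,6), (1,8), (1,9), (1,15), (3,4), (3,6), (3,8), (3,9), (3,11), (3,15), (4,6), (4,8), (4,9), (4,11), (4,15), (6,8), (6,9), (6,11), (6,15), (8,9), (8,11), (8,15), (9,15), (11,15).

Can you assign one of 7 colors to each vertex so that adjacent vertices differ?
A valid 7-coloring: color 1: [6]; color 2: [4]; color 3: [8]; color 4: [15]; color 5: [3]; color 6: [9, 11]; color 7: [1].
(χ(G) = 7 ≤ 7.)

Yes, G is 7-colorable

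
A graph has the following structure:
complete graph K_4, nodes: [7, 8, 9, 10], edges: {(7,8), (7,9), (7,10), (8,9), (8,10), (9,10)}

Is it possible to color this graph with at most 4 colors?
Yes, G is 4-colorable

A valid 4-coloring: color 1: [9]; color 2: [8]; color 3: [10]; color 4: [7].
(χ(G) = 4 ≤ 4.)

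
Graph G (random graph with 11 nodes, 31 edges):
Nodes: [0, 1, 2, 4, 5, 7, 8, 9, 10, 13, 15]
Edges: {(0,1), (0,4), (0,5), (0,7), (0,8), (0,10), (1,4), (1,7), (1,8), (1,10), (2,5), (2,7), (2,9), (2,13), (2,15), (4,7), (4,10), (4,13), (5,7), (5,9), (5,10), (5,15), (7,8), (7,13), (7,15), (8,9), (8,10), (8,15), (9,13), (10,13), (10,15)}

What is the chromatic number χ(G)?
Clique number ω(G) = 4 (lower bound: χ ≥ ω).
The clique on [0, 1, 8, 10] has size 4, forcing χ ≥ 4, and the coloring below uses 4 colors, so χ(G) = 4.
A valid 4-coloring: color 1: [7, 9, 10]; color 2: [4, 5, 8]; color 3: [0, 2]; color 4: [1, 13, 15].

χ(G) = 4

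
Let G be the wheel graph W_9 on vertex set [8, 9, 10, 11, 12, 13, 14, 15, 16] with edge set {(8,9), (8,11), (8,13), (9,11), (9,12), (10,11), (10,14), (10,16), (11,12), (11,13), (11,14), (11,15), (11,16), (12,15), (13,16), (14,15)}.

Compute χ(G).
χ(G) = 3

Clique number ω(G) = 3 (lower bound: χ ≥ ω).
The clique on [8, 9, 11] has size 3, forcing χ ≥ 3, and the coloring below uses 3 colors, so χ(G) = 3.
A valid 3-coloring: color 1: [11]; color 2: [9, 10, 13, 15]; color 3: [8, 12, 14, 16].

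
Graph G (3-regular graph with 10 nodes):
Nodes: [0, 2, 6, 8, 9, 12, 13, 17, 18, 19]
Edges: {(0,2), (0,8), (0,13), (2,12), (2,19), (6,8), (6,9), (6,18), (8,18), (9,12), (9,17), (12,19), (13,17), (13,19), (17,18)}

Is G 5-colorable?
A valid 5-coloring: color 1: [2, 9, 13, 18]; color 2: [0, 6, 12, 17]; color 3: [8, 19].
(χ(G) = 3 ≤ 5.)

Yes, G is 5-colorable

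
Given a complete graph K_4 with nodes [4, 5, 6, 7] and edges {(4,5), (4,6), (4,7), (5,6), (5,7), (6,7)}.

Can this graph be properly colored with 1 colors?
The clique on vertices [4, 5, 6, 7] has size 4 > 1, so it alone needs 4 colors.

No, G is not 1-colorable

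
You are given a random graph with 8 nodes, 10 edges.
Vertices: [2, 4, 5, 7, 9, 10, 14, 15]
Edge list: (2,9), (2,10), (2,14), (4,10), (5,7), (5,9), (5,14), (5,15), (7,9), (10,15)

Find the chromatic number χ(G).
χ(G) = 3

Clique number ω(G) = 3 (lower bound: χ ≥ ω).
The clique on [5, 7, 9] has size 3, forcing χ ≥ 3, and the coloring below uses 3 colors, so χ(G) = 3.
A valid 3-coloring: color 1: [2, 4, 5]; color 2: [9, 10, 14]; color 3: [7, 15].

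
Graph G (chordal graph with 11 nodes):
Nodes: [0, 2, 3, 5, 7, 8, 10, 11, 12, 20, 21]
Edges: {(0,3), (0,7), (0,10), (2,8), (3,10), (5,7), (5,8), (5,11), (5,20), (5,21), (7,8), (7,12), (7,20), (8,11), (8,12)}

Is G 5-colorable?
Yes, G is 5-colorable

A valid 5-coloring: color 1: [2, 3, 7, 11, 21]; color 2: [0, 8, 20]; color 3: [5, 10, 12].
(χ(G) = 3 ≤ 5.)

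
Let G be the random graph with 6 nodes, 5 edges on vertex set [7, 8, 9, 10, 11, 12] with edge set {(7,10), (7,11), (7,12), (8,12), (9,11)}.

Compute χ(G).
Clique number ω(G) = 2 (lower bound: χ ≥ ω).
The graph is bipartite (no odd cycle), so 2 colors suffice: χ(G) = 2.
A valid 2-coloring: color 1: [7, 8, 9]; color 2: [10, 11, 12].

χ(G) = 2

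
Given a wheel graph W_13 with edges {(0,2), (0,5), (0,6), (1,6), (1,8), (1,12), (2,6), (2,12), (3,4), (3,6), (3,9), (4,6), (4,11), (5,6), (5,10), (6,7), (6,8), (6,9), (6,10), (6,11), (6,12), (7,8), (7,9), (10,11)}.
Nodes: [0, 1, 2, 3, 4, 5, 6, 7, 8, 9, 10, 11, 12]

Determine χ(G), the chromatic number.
Clique number ω(G) = 3 (lower bound: χ ≥ ω).
The clique on [0, 2, 6] has size 3, forcing χ ≥ 3, and the coloring below uses 3 colors, so χ(G) = 3.
A valid 3-coloring: color 1: [6]; color 2: [1, 2, 3, 5, 7, 11]; color 3: [0, 4, 8, 9, 10, 12].

χ(G) = 3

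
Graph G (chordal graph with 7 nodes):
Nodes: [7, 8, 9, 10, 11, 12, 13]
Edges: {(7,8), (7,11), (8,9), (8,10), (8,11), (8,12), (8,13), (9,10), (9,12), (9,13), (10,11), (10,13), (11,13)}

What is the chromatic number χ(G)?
Clique number ω(G) = 4 (lower bound: χ ≥ ω).
The clique on [8, 9, 10, 13] has size 4, forcing χ ≥ 4, and the coloring below uses 4 colors, so χ(G) = 4.
A valid 4-coloring: color 1: [8]; color 2: [9, 11]; color 3: [7, 10, 12]; color 4: [13].

χ(G) = 4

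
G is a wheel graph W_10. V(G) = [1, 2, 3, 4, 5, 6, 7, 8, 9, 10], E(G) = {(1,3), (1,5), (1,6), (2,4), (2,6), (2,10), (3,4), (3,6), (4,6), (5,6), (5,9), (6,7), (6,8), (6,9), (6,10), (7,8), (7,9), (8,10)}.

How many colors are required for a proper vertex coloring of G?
χ(G) = 4

Clique number ω(G) = 3 (lower bound: χ ≥ ω).
Odd cycle [8, 10, 2, 4, 3, 1, 5, 9, 7] needs 3 colors (χ ≥ 3).
Vertex 6 is adjacent to every vertex of [1, 2, 3, 4, 5, 7, 8, 9, 10], which already need 3 colors among themselves, so 6 needs a new color (χ ≥ 4).
The coloring below uses 4 colors, so χ(G) = 4.
A valid 4-coloring: color 1: [6]; color 2: [2, 3, 8, 9]; color 3: [1, 4, 7, 10]; color 4: [5].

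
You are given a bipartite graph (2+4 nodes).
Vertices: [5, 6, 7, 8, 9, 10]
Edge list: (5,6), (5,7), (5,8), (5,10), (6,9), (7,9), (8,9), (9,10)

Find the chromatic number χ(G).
Clique number ω(G) = 2 (lower bound: χ ≥ ω).
The graph is bipartite (no odd cycle), so 2 colors suffice: χ(G) = 2.
A valid 2-coloring: color 1: [5, 9]; color 2: [6, 7, 8, 10].

χ(G) = 2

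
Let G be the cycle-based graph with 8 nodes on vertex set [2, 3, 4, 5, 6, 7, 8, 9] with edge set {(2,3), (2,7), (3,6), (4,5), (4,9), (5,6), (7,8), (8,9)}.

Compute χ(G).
χ(G) = 2

Clique number ω(G) = 2 (lower bound: χ ≥ ω).
The graph is bipartite (no odd cycle), so 2 colors suffice: χ(G) = 2.
A valid 2-coloring: color 1: [2, 4, 6, 8]; color 2: [3, 5, 7, 9].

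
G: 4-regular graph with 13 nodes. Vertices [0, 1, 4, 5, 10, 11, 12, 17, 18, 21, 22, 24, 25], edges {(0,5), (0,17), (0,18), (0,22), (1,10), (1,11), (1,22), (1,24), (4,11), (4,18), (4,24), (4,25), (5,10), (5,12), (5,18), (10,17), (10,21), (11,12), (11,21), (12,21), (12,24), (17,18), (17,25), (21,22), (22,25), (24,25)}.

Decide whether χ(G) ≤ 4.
A valid 4-coloring: color 1: [1, 4, 5, 17, 21]; color 2: [10, 11, 18, 22, 24]; color 3: [0, 12, 25].
(χ(G) = 3 ≤ 4.)

Yes, G is 4-colorable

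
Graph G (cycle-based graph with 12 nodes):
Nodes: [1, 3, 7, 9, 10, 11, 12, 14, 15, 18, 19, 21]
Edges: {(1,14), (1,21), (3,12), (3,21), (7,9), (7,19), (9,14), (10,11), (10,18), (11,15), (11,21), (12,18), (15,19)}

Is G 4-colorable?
Yes, G is 4-colorable

A valid 4-coloring: color 1: [7, 10, 12, 14, 15, 21]; color 2: [1, 3, 9, 11, 18, 19].
(χ(G) = 2 ≤ 4.)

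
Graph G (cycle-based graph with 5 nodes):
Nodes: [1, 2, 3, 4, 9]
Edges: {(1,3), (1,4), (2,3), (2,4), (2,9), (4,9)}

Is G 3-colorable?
Yes, G is 3-colorable

A valid 3-coloring: color 1: [3, 4]; color 2: [1, 2]; color 3: [9].
(χ(G) = 3 ≤ 3.)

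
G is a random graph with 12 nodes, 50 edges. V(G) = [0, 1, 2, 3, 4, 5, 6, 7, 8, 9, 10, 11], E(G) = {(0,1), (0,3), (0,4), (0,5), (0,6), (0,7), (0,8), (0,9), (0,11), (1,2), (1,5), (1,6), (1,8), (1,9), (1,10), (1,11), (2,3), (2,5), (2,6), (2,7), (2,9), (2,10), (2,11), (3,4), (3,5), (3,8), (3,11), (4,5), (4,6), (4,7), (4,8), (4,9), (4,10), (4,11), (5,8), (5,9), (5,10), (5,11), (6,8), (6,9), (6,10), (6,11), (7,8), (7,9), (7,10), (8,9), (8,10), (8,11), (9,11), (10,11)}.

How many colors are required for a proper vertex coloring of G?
Clique number ω(G) = 6 (lower bound: χ ≥ ω).
The clique on [0, 1, 5, 8, 9, 11] has size 6, forcing χ ≥ 6, and the coloring below uses 6 colors, so χ(G) = 6.
A valid 6-coloring: color 1: [7, 11]; color 2: [2, 8]; color 3: [5, 6]; color 4: [0, 10]; color 5: [3, 9]; color 6: [1, 4].

χ(G) = 6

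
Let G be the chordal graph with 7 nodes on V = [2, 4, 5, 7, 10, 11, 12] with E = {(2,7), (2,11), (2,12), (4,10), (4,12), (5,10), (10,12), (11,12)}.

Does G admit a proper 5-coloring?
Yes, G is 5-colorable

A valid 5-coloring: color 1: [5, 7, 12]; color 2: [2, 10]; color 3: [4, 11].
(χ(G) = 3 ≤ 5.)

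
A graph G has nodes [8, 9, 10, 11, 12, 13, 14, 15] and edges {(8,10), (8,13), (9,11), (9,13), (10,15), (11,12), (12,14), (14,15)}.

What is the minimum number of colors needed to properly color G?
χ(G) = 2

Clique number ω(G) = 2 (lower bound: χ ≥ ω).
The graph is bipartite (no odd cycle), so 2 colors suffice: χ(G) = 2.
A valid 2-coloring: color 1: [10, 11, 13, 14]; color 2: [8, 9, 12, 15].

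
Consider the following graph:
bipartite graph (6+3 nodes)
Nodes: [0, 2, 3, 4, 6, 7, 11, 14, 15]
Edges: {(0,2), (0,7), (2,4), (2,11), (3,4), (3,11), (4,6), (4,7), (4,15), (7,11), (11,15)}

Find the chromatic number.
χ(G) = 2

Clique number ω(G) = 2 (lower bound: χ ≥ ω).
The graph is bipartite (no odd cycle), so 2 colors suffice: χ(G) = 2.
A valid 2-coloring: color 1: [0, 4, 11, 14]; color 2: [2, 3, 6, 7, 15].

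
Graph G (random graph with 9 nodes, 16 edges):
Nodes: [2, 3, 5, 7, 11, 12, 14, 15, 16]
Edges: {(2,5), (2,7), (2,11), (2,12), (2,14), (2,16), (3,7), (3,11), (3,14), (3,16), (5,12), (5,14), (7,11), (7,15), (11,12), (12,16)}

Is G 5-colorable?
Yes, G is 5-colorable

A valid 5-coloring: color 1: [2, 3, 15]; color 2: [7, 12, 14]; color 3: [5, 11, 16].
(χ(G) = 3 ≤ 5.)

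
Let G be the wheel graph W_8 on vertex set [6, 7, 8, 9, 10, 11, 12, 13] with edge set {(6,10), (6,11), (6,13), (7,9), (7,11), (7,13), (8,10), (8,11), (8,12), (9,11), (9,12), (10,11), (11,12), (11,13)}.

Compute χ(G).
Clique number ω(G) = 3 (lower bound: χ ≥ ω).
Odd cycle [12, 8, 10, 6, 13, 7, 9] needs 3 colors (χ ≥ 3).
Vertex 11 is adjacent to every vertex of [6, 7, 8, 9, 10, 12, 13], which already need 3 colors among themselves, so 11 needs a new color (χ ≥ 4).
The coloring below uses 4 colors, so χ(G) = 4.
A valid 4-coloring: color 1: [11]; color 2: [7, 10, 12]; color 3: [6, 8, 9]; color 4: [13].

χ(G) = 4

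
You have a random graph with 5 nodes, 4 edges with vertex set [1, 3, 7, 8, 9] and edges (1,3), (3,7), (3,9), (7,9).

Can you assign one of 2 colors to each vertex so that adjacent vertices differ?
No, G is not 2-colorable

The clique on vertices [3, 7, 9] has size 3 > 2, so it alone needs 3 colors.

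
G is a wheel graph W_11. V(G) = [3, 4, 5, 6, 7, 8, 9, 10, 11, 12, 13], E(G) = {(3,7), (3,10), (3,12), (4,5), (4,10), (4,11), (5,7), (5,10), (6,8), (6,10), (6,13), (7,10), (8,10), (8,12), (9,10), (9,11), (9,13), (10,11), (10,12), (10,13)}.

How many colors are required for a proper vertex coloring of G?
Clique number ω(G) = 3 (lower bound: χ ≥ ω).
The clique on [3, 10, 12] has size 3, forcing χ ≥ 3, and the coloring below uses 3 colors, so χ(G) = 3.
A valid 3-coloring: color 1: [10]; color 2: [4, 6, 7, 9, 12]; color 3: [3, 5, 8, 11, 13].

χ(G) = 3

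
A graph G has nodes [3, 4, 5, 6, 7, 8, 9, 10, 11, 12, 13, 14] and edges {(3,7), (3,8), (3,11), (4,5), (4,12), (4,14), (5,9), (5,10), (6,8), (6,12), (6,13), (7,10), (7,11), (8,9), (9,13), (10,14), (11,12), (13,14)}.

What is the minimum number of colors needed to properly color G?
Clique number ω(G) = 3 (lower bound: χ ≥ ω).
The clique on [3, 7, 11] has size 3, forcing χ ≥ 3, and the coloring below uses 3 colors, so χ(G) = 3.
A valid 3-coloring: color 1: [5, 7, 8, 12, 13]; color 2: [4, 6, 9, 10, 11]; color 3: [3, 14].

χ(G) = 3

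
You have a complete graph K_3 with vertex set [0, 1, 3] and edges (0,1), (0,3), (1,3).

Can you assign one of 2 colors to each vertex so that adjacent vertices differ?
No, G is not 2-colorable

The clique on vertices [0, 1, 3] has size 3 > 2, so it alone needs 3 colors.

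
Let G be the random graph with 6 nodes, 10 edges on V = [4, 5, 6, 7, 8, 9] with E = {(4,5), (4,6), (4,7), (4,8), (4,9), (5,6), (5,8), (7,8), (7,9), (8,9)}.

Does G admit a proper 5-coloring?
A valid 5-coloring: color 1: [4]; color 2: [6, 8]; color 3: [5, 9]; color 4: [7].
(χ(G) = 4 ≤ 5.)

Yes, G is 5-colorable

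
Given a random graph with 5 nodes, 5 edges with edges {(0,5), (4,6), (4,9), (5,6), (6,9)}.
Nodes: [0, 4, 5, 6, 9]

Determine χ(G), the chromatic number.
χ(G) = 3

Clique number ω(G) = 3 (lower bound: χ ≥ ω).
The clique on [4, 6, 9] has size 3, forcing χ ≥ 3, and the coloring below uses 3 colors, so χ(G) = 3.
A valid 3-coloring: color 1: [0, 6]; color 2: [4, 5]; color 3: [9].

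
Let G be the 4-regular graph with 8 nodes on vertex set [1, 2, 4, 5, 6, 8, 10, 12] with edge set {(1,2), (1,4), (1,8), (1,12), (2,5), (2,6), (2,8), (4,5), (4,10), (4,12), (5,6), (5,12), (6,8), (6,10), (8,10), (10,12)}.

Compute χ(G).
Clique number ω(G) = 3 (lower bound: χ ≥ ω).
Suppose a proper 3-coloring c exists. The clique [1, 2, 8] takes 3 distinct colors; by symmetry let c(1) = 1, c(2) = 2, c(8) = 3.
- Vertex 6: neighbors [2, 8] already have colors [2, 3] ⇒ c(6) = 1.
- Vertex 5: neighbors [6, 2] already have colors [1, 2] ⇒ c(5) = 3.
- Vertex 4: neighbors [1, 5] already have colors [1, 3] ⇒ c(4) = 2.
- Vertex 10: neighbors [6, 4, 8] already have colors [1, 2, 3] — all 3 colors blocked. Contradiction.
The forced assignments end in a contradiction, so G has no proper 3-coloring (χ ≥ 4).
The coloring below uses 4 colors, so χ(G) = 4.
A valid 4-coloring: color 1: [1, 5, 10]; color 2: [2, 12]; color 3: [4, 6]; color 4: [8].

χ(G) = 4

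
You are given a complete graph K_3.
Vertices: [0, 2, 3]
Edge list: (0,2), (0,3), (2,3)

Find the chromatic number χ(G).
χ(G) = 3

Clique number ω(G) = 3 (lower bound: χ ≥ ω).
The clique on [0, 2, 3] has size 3, forcing χ ≥ 3, and the coloring below uses 3 colors, so χ(G) = 3.
A valid 3-coloring: color 1: [2]; color 2: [0]; color 3: [3].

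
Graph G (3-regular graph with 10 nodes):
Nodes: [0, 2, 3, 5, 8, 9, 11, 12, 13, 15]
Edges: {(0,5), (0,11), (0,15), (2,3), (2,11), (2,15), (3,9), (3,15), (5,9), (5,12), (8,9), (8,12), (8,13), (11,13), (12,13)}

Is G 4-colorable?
A valid 4-coloring: color 1: [5, 8, 11, 15]; color 2: [0, 3, 13]; color 3: [2, 9, 12].
(χ(G) = 3 ≤ 4.)

Yes, G is 4-colorable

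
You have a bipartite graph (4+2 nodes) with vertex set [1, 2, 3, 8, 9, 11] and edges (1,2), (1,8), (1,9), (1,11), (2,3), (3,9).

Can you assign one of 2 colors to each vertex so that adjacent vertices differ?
Yes, G is 2-colorable

A valid 2-coloring: color 1: [1, 3]; color 2: [2, 8, 9, 11].
(χ(G) = 2 ≤ 2.)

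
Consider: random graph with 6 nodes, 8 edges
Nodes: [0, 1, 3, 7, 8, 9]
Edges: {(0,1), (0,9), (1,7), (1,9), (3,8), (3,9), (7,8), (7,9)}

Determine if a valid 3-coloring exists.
A valid 3-coloring: color 1: [8, 9]; color 2: [1, 3]; color 3: [0, 7].
(χ(G) = 3 ≤ 3.)

Yes, G is 3-colorable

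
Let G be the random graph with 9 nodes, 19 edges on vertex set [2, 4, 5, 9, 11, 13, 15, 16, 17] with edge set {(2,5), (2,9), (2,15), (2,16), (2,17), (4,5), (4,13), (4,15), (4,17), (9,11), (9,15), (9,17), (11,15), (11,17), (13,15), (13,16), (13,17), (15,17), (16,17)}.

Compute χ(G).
χ(G) = 4

Clique number ω(G) = 4 (lower bound: χ ≥ ω).
The clique on [2, 9, 15, 17] has size 4, forcing χ ≥ 4, and the coloring below uses 4 colors, so χ(G) = 4.
A valid 4-coloring: color 1: [5, 17]; color 2: [15, 16]; color 3: [2, 4, 11]; color 4: [9, 13].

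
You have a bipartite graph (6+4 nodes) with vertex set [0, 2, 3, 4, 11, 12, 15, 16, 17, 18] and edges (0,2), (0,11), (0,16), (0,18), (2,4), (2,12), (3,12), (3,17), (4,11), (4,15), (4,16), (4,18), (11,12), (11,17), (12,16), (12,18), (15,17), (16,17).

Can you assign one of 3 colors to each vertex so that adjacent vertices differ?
A valid 3-coloring: color 1: [0, 4, 12, 17]; color 2: [2, 3, 11, 15, 16, 18].
(χ(G) = 2 ≤ 3.)

Yes, G is 3-colorable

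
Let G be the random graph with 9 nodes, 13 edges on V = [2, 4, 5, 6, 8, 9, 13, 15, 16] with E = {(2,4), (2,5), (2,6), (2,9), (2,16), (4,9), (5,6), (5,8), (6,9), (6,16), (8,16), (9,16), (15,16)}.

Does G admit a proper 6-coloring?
Yes, G is 6-colorable

A valid 6-coloring: color 1: [2, 8, 13, 15]; color 2: [4, 5, 16]; color 3: [6]; color 4: [9].
(χ(G) = 4 ≤ 6.)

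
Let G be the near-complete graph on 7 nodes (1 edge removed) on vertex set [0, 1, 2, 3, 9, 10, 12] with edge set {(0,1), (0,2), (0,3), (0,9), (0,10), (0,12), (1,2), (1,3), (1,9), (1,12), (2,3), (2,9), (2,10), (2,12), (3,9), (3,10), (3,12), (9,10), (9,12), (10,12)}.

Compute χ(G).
χ(G) = 6

Clique number ω(G) = 6 (lower bound: χ ≥ ω).
The clique on [0, 1, 2, 3, 9, 12] has size 6, forcing χ ≥ 6, and the coloring below uses 6 colors, so χ(G) = 6.
A valid 6-coloring: color 1: [0]; color 2: [9]; color 3: [3]; color 4: [2]; color 5: [12]; color 6: [1, 10].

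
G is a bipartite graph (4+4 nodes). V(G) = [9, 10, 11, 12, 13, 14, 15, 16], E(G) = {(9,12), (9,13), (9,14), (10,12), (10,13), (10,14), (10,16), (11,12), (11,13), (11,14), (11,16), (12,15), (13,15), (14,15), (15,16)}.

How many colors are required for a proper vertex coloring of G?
χ(G) = 2

Clique number ω(G) = 2 (lower bound: χ ≥ ω).
The graph is bipartite (no odd cycle), so 2 colors suffice: χ(G) = 2.
A valid 2-coloring: color 1: [9, 10, 11, 15]; color 2: [12, 13, 14, 16].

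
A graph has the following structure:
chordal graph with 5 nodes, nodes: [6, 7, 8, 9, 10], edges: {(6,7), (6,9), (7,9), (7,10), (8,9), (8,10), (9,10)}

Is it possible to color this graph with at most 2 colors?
No, G is not 2-colorable

The clique on vertices [8, 9, 10] has size 3 > 2, so it alone needs 3 colors.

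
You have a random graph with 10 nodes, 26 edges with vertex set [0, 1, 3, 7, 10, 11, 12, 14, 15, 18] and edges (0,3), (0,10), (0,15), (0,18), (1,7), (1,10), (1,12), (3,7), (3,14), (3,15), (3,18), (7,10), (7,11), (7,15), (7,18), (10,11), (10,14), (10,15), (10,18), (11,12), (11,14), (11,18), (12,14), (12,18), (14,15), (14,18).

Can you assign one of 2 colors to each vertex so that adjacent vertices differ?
The clique on vertices [10, 11, 14, 18] has size 4 > 2, so it alone needs 4 colors.

No, G is not 2-colorable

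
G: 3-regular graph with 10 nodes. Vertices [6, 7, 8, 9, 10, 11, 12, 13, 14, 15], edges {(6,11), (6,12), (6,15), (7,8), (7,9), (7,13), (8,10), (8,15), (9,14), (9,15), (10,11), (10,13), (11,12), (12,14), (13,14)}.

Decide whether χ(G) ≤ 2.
No, G is not 2-colorable

The clique on vertices [6, 11, 12] has size 3 > 2, so it alone needs 3 colors.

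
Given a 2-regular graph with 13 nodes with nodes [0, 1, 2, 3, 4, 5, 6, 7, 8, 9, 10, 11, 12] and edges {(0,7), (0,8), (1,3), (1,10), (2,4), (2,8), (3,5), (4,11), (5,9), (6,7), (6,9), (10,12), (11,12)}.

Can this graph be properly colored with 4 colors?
A valid 4-coloring: color 1: [3, 4, 7, 8, 9, 12]; color 2: [0, 1, 2, 5, 6, 11]; color 3: [10].
(χ(G) = 3 ≤ 4.)

Yes, G is 4-colorable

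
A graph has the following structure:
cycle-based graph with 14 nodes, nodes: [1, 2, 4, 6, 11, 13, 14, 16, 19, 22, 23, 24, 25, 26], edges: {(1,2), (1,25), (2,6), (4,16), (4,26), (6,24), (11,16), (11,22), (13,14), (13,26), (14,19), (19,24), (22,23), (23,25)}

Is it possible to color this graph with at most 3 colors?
Yes, G is 3-colorable

A valid 3-coloring: color 1: [2, 14, 16, 22, 24, 25, 26]; color 2: [1, 4, 6, 11, 13, 19, 23].
(χ(G) = 2 ≤ 3.)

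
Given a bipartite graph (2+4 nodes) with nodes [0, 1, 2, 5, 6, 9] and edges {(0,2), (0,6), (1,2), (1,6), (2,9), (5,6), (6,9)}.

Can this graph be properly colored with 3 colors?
A valid 3-coloring: color 1: [2, 6]; color 2: [0, 1, 5, 9].
(χ(G) = 2 ≤ 3.)

Yes, G is 3-colorable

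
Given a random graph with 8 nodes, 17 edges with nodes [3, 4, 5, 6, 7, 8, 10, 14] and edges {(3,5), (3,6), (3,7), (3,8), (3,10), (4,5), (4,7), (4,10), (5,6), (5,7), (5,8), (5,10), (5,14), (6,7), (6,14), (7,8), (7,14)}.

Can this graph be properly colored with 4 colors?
Yes, G is 4-colorable

A valid 4-coloring: color 1: [5]; color 2: [7, 10]; color 3: [3, 4, 14]; color 4: [6, 8].
(χ(G) = 4 ≤ 4.)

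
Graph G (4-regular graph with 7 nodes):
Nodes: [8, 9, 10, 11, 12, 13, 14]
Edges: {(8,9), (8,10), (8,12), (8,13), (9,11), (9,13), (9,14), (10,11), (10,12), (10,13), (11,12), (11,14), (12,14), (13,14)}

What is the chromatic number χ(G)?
χ(G) = 4

Clique number ω(G) = 3 (lower bound: χ ≥ ω).
Suppose a proper 3-coloring c exists. The clique [8, 9, 13] takes 3 distinct colors; by symmetry let c(8) = 1, c(9) = 2, c(13) = 3.
- Vertex 10: neighbors [8, 13] already have colors [1, 3] ⇒ c(10) = 2.
- Vertex 12: neighbors [8, 10] already have colors [1, 2] ⇒ c(12) = 3.
- Vertex 11: neighbors [9, 12] already have colors [2, 3] ⇒ c(11) = 1.
- Vertex 14: neighbors [11, 9, 12] already have colors [1, 2, 3] — all 3 colors blocked. Contradiction.
The forced assignments end in a contradiction, so G has no proper 3-coloring (χ ≥ 4).
The coloring below uses 4 colors, so χ(G) = 4.
A valid 4-coloring: color 1: [8, 11]; color 2: [9, 10]; color 3: [12, 13]; color 4: [14].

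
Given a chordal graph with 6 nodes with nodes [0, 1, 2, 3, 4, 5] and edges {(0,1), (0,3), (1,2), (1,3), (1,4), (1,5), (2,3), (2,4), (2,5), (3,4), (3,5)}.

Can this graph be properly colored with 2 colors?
The clique on vertices [1, 2, 3, 4] has size 4 > 2, so it alone needs 4 colors.

No, G is not 2-colorable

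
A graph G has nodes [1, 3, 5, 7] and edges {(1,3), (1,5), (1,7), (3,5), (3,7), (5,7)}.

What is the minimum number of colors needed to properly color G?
Clique number ω(G) = 4 (lower bound: χ ≥ ω).
The clique on [1, 3, 5, 7] has size 4, forcing χ ≥ 4, and the coloring below uses 4 colors, so χ(G) = 4.
A valid 4-coloring: color 1: [1]; color 2: [7]; color 3: [5]; color 4: [3].

χ(G) = 4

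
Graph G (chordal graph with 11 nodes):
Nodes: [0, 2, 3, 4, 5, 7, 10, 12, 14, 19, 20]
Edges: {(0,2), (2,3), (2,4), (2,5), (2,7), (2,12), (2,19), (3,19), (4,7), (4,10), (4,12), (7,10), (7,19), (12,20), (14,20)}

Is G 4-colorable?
A valid 4-coloring: color 1: [2, 10, 20]; color 2: [0, 3, 5, 7, 12, 14]; color 3: [4, 19].
(χ(G) = 3 ≤ 4.)

Yes, G is 4-colorable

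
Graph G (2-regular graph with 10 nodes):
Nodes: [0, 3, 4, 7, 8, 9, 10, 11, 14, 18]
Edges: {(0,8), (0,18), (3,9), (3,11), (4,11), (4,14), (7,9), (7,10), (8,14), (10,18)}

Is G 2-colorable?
A valid 2-coloring: color 1: [3, 4, 7, 8, 18]; color 2: [0, 9, 10, 11, 14].
(χ(G) = 2 ≤ 2.)

Yes, G is 2-colorable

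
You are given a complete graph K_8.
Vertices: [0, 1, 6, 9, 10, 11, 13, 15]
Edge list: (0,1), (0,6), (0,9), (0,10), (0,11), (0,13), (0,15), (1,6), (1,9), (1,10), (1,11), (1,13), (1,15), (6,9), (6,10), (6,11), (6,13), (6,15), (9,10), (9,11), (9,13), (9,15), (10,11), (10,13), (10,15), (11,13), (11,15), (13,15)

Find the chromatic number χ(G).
χ(G) = 8

Clique number ω(G) = 8 (lower bound: χ ≥ ω).
The clique on [0, 1, 6, 9, 10, 11, 13, 15] has size 8, forcing χ ≥ 8, and the coloring below uses 8 colors, so χ(G) = 8.
A valid 8-coloring: color 1: [11]; color 2: [13]; color 3: [6]; color 4: [10]; color 5: [0]; color 6: [9]; color 7: [1]; color 8: [15].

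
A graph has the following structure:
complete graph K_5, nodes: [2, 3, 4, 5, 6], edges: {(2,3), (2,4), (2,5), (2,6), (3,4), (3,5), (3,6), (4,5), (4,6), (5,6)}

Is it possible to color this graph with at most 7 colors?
Yes, G is 7-colorable

A valid 7-coloring: color 1: [5]; color 2: [3]; color 3: [4]; color 4: [2]; color 5: [6].
(χ(G) = 5 ≤ 7.)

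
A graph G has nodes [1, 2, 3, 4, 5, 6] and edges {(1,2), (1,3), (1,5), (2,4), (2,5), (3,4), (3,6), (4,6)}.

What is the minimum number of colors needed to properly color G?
χ(G) = 3

Clique number ω(G) = 3 (lower bound: χ ≥ ω).
The clique on [1, 2, 5] has size 3, forcing χ ≥ 3, and the coloring below uses 3 colors, so χ(G) = 3.
A valid 3-coloring: color 1: [1, 4]; color 2: [2, 6]; color 3: [3, 5].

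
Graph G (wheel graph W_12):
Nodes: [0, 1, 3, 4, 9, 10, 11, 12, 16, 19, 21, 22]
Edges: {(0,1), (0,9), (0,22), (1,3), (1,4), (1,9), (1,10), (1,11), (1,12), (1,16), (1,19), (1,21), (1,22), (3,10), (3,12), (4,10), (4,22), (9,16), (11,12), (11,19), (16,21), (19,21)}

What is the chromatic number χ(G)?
Clique number ω(G) = 3 (lower bound: χ ≥ ω).
Odd cycle [21, 16, 9, 0, 22, 4, 10, 3, 12, 11, 19] needs 3 colors (χ ≥ 3).
Vertex 1 is adjacent to every vertex of [0, 3, 4, 9, 10, 11, 12, 16, 19, 21, 22], which already need 3 colors among themselves, so 1 needs a new color (χ ≥ 4).
The coloring below uses 4 colors, so χ(G) = 4.
A valid 4-coloring: color 1: [1]; color 2: [9, 10, 11, 21, 22]; color 3: [0, 3, 4, 16, 19]; color 4: [12].

χ(G) = 4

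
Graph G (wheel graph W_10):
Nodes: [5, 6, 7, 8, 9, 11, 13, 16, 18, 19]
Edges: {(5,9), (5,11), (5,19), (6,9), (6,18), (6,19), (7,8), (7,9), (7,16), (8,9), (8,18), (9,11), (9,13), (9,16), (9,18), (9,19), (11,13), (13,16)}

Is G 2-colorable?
No, G is not 2-colorable

The clique on vertices [5, 9, 19] has size 3 > 2, so it alone needs 3 colors.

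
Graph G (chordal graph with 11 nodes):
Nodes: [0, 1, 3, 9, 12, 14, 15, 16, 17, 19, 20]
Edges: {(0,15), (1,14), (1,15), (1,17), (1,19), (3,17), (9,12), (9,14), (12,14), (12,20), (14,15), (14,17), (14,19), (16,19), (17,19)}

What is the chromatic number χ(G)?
χ(G) = 4

Clique number ω(G) = 4 (lower bound: χ ≥ ω).
The clique on [1, 14, 17, 19] has size 4, forcing χ ≥ 4, and the coloring below uses 4 colors, so χ(G) = 4.
A valid 4-coloring: color 1: [0, 3, 14, 16, 20]; color 2: [12, 15, 17]; color 3: [1, 9]; color 4: [19].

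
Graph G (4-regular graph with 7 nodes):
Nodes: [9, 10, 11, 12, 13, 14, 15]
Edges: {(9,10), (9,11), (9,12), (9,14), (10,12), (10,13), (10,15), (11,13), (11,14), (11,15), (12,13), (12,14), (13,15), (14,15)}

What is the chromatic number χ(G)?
χ(G) = 4

Clique number ω(G) = 3 (lower bound: χ ≥ ω).
Suppose a proper 3-coloring c exists. The clique [9, 10, 12] takes 3 distinct colors; by symmetry let c(9) = 1, c(10) = 2, c(12) = 3.
- Vertex 13: neighbors [10, 12] already have colors [2, 3] ⇒ c(13) = 1.
- Vertex 14: neighbors [9, 12] already have colors [1, 3] ⇒ c(14) = 2.
- Vertex 11: neighbors [9, 14] already have colors [1, 2] ⇒ c(11) = 3.
- Vertex 15: neighbors [13, 10, 11] already have colors [1, 2, 3] — all 3 colors blocked. Contradiction.
The forced assignments end in a contradiction, so G has no proper 3-coloring (χ ≥ 4).
The coloring below uses 4 colors, so χ(G) = 4.
A valid 4-coloring: color 1: [13, 14]; color 2: [9, 15]; color 3: [11, 12]; color 4: [10].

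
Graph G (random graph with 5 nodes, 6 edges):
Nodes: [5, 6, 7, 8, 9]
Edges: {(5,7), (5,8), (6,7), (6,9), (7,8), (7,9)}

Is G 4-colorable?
Yes, G is 4-colorable

A valid 4-coloring: color 1: [7]; color 2: [5, 9]; color 3: [6, 8].
(χ(G) = 3 ≤ 4.)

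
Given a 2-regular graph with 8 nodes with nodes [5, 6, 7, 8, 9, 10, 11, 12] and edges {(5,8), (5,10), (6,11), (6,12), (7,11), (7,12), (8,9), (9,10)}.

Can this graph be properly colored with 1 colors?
Edge (5,8) forces its endpoints to differ, so 1 color is not enough.

No, G is not 1-colorable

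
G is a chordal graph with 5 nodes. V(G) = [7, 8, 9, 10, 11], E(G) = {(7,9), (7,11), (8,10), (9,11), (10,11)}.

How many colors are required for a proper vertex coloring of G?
Clique number ω(G) = 3 (lower bound: χ ≥ ω).
The clique on [7, 9, 11] has size 3, forcing χ ≥ 3, and the coloring below uses 3 colors, so χ(G) = 3.
A valid 3-coloring: color 1: [8, 11]; color 2: [9, 10]; color 3: [7].

χ(G) = 3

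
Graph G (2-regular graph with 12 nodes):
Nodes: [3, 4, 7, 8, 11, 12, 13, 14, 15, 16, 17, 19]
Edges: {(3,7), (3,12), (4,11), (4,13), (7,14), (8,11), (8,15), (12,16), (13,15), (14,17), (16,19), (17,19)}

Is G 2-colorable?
No, G is not 2-colorable

Odd cycle [7, 3, 12, 16, 19, 17, 14] needs 3 colors (χ ≥ 3).
Hence χ(G) ≥ 3 > 2, so no proper 2-coloring exists.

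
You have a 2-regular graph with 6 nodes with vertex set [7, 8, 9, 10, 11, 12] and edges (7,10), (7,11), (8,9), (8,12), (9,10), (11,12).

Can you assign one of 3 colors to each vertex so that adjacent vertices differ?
A valid 3-coloring: color 1: [8, 10, 11]; color 2: [7, 9, 12].
(χ(G) = 2 ≤ 3.)

Yes, G is 3-colorable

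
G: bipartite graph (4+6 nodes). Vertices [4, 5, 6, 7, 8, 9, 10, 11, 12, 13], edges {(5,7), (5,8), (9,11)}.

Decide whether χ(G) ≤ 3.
A valid 3-coloring: color 1: [4, 5, 6, 9, 10, 12, 13]; color 2: [7, 8, 11].
(χ(G) = 2 ≤ 3.)

Yes, G is 3-colorable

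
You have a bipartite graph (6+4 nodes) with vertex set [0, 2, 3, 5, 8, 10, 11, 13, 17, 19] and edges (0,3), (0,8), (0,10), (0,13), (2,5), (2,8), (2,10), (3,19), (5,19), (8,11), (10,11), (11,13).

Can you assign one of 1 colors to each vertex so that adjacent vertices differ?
Edge (0,8) forces its endpoints to differ, so 1 color is not enough.

No, G is not 1-colorable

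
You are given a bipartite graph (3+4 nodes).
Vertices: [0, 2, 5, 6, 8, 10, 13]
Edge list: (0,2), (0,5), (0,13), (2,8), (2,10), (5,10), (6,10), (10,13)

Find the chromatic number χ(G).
Clique number ω(G) = 2 (lower bound: χ ≥ ω).
The graph is bipartite (no odd cycle), so 2 colors suffice: χ(G) = 2.
A valid 2-coloring: color 1: [0, 8, 10]; color 2: [2, 5, 6, 13].

χ(G) = 2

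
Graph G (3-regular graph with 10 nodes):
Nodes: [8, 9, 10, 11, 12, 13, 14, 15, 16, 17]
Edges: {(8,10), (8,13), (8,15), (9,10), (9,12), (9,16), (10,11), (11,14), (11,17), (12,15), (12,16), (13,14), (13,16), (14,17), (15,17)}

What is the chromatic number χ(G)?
χ(G) = 3

Clique number ω(G) = 3 (lower bound: χ ≥ ω).
The clique on [9, 12, 16] has size 3, forcing χ ≥ 3, and the coloring below uses 3 colors, so χ(G) = 3.
A valid 3-coloring: color 1: [8, 12, 17]; color 2: [10, 14, 15, 16]; color 3: [9, 11, 13].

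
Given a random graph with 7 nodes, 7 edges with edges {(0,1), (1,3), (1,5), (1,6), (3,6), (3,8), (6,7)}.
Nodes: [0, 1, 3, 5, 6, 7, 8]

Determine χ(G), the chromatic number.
χ(G) = 3

Clique number ω(G) = 3 (lower bound: χ ≥ ω).
The clique on [1, 3, 6] has size 3, forcing χ ≥ 3, and the coloring below uses 3 colors, so χ(G) = 3.
A valid 3-coloring: color 1: [1, 7, 8]; color 2: [0, 5, 6]; color 3: [3].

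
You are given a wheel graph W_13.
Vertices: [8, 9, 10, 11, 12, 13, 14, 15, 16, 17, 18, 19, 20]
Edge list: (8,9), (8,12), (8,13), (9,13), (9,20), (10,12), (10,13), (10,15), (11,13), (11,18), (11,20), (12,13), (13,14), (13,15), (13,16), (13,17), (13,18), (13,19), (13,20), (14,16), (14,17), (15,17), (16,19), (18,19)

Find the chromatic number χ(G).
χ(G) = 3

Clique number ω(G) = 3 (lower bound: χ ≥ ω).
The clique on [8, 9, 13] has size 3, forcing χ ≥ 3, and the coloring below uses 3 colors, so χ(G) = 3.
A valid 3-coloring: color 1: [13]; color 2: [9, 11, 12, 14, 15, 19]; color 3: [8, 10, 16, 17, 18, 20].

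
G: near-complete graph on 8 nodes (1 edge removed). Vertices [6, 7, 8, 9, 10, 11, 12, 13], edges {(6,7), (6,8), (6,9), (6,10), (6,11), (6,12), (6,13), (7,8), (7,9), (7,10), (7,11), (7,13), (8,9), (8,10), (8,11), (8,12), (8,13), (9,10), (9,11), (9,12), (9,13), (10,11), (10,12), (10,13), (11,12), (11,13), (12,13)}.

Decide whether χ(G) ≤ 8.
A valid 8-coloring: color 1: [8]; color 2: [10]; color 3: [6]; color 4: [13]; color 5: [9]; color 6: [11]; color 7: [7, 12].
(χ(G) = 7 ≤ 8.)

Yes, G is 8-colorable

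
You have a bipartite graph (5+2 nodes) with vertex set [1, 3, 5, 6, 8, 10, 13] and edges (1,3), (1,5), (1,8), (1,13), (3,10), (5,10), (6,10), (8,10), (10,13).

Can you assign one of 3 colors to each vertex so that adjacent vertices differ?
A valid 3-coloring: color 1: [1, 10]; color 2: [3, 5, 6, 8, 13].
(χ(G) = 2 ≤ 3.)

Yes, G is 3-colorable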